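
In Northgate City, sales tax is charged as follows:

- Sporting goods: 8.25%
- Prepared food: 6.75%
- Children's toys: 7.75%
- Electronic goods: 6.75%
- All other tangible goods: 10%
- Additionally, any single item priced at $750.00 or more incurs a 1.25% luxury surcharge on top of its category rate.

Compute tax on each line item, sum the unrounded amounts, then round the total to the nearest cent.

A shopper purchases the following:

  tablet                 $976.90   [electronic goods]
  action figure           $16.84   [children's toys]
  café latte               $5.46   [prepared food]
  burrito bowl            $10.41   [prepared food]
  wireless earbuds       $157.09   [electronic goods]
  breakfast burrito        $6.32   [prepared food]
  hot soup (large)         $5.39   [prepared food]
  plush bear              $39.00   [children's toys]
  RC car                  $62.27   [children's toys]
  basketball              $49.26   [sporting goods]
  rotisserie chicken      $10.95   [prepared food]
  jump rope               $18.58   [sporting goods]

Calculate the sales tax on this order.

$106.11

Tablet $976.90: electronic goods → 6.75% + 1.25% surcharge = 8% → $78.152
Action figure $16.84: children's toys → 7.75% → $1.3051
Café latte $5.46: prepared food → 6.75% → $0.36855
Burrito bowl $10.41: prepared food → 6.75% → $0.702675
Wireless earbuds $157.09: electronic goods → 6.75% → $10.603575
Breakfast burrito $6.32: prepared food → 6.75% → $0.4266
Hot soup (large) $5.39: prepared food → 6.75% → $0.363825
Plush bear $39.00: children's toys → 7.75% → $3.0225
RC car $62.27: children's toys → 7.75% → $4.825925
Basketball $49.26: sporting goods → 8.25% → $4.06395
Rotisserie chicken $10.95: prepared food → 6.75% → $0.739125
Jump rope $18.58: sporting goods → 8.25% → $1.53285
Unrounded tax sum = $106.106675 → $106.11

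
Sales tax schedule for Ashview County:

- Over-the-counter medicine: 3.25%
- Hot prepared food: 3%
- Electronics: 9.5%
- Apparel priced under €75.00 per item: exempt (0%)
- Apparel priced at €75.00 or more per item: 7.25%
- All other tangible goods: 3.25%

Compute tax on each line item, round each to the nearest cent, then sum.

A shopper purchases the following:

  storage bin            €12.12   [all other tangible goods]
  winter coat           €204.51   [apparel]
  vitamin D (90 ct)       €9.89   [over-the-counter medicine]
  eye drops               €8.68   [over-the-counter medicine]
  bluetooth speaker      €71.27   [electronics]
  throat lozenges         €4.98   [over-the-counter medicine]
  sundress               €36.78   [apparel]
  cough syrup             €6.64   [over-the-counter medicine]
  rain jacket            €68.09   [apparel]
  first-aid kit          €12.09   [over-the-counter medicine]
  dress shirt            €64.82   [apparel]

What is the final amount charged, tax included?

€523.23

Storage bin €12.12: all other tangible goods → 3.25% → €0.39
Winter coat €204.51: apparel, €75.00 or more → 7.25% → €14.83
Vitamin D (90 ct) €9.89: over-the-counter medicine → 3.25% → €0.32
Eye drops €8.68: over-the-counter medicine → 3.25% → €0.28
Bluetooth speaker €71.27: electronics → 9.5% → €6.77
Throat lozenges €4.98: over-the-counter medicine → 3.25% → €0.16
Sundress €36.78: apparel, under €75.00 → 0% → €0.00
Cough syrup €6.64: over-the-counter medicine → 3.25% → €0.22
Rain jacket €68.09: apparel, under €75.00 → 0% → €0.00
First-aid kit €12.09: over-the-counter medicine → 3.25% → €0.39
Dress shirt €64.82: apparel, under €75.00 → 0% → €0.00
Subtotal = €499.87; tax = €23.36; total due = €523.23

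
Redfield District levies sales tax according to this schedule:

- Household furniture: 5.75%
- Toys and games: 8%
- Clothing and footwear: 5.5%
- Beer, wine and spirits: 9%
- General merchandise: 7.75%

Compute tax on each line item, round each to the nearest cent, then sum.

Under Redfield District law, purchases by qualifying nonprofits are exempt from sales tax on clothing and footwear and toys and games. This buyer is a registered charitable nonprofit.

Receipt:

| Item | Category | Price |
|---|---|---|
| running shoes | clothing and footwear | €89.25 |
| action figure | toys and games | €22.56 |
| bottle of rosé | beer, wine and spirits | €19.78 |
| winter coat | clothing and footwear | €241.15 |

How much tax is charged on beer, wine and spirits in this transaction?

€1.78

Bottle of rosé €19.78: beer, wine and spirits → 9% → €1.78
Tax on beer, wine and spirits = €1.78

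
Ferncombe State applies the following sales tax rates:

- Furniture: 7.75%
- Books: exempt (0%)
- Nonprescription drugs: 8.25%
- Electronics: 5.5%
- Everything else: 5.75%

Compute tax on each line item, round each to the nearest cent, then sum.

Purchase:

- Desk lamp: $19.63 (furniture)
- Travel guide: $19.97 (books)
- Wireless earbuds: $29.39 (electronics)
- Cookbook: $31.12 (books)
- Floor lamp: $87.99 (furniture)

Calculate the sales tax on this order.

Desk lamp $19.63: furniture → 7.75% → $1.52
Travel guide $19.97: books → 0% → $0.00
Wireless earbuds $29.39: electronics → 5.5% → $1.62
Cookbook $31.12: books → 0% → $0.00
Floor lamp $87.99: furniture → 7.75% → $6.82
Total tax = $1.52 + $1.62 + $6.82 = $9.96

$9.96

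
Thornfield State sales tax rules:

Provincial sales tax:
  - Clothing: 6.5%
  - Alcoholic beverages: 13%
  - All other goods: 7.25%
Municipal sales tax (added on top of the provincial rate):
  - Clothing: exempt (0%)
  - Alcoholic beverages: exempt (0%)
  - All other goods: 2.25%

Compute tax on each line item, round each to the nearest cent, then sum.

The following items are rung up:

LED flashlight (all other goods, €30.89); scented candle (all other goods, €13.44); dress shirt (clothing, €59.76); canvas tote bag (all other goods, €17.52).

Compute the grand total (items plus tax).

LED flashlight €30.89: all other goods → 7.25% + 2.25% municipal = 9.5% → €2.93
Scented candle €13.44: all other goods → 7.25% + 2.25% municipal = 9.5% → €1.28
Dress shirt €59.76: clothing → 6.5% + 0% municipal = 6.5% → €3.88
Canvas tote bag €17.52: all other goods → 7.25% + 2.25% municipal = 9.5% → €1.66
Subtotal = €121.61; tax = €9.75; total due = €131.36

€131.36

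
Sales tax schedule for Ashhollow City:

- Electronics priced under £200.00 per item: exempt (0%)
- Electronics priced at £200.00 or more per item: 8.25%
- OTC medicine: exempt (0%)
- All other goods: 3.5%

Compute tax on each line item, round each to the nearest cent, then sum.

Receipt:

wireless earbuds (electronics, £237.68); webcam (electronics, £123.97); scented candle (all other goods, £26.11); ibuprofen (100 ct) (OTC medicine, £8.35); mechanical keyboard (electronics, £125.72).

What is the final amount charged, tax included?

Wireless earbuds £237.68: electronics, £200.00 or more → 8.25% → £19.61
Webcam £123.97: electronics, under £200.00 → 0% → £0.00
Scented candle £26.11: all other goods → 3.5% → £0.91
Ibuprofen (100 ct) £8.35: OTC medicine → 0% → £0.00
Mechanical keyboard £125.72: electronics, under £200.00 → 0% → £0.00
Subtotal = £521.83; tax = £20.52; total due = £542.35

£542.35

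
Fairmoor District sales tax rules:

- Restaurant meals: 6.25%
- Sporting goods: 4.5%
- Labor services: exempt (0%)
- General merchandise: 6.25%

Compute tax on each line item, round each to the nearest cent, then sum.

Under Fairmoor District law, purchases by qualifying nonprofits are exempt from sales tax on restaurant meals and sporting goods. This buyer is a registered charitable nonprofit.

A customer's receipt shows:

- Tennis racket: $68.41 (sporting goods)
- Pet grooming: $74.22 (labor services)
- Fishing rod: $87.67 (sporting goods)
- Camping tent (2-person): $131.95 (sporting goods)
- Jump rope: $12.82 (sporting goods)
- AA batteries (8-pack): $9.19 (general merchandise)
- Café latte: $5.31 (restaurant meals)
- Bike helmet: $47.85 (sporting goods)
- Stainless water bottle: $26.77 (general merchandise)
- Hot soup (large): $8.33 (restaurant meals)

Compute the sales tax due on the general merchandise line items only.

AA batteries (8-pack) $9.19: general merchandise → 6.25% → $0.57
Stainless water bottle $26.77: general merchandise → 6.25% → $1.67
Tax on general merchandise = $0.57 + $1.67 = $2.24

$2.24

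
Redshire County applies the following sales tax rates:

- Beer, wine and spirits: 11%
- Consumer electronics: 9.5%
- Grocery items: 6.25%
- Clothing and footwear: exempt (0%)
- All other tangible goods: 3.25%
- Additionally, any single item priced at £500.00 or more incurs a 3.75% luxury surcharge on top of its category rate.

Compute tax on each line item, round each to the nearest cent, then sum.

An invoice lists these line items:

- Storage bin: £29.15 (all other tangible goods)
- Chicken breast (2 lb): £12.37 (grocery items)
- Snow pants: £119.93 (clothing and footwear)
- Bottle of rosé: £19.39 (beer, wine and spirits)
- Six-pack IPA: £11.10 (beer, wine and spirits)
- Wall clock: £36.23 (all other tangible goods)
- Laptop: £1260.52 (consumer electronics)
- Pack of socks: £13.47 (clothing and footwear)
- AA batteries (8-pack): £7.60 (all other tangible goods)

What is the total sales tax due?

£173.52

Storage bin £29.15: all other tangible goods → 3.25% → £0.95
Chicken breast (2 lb) £12.37: grocery items → 6.25% → £0.77
Snow pants £119.93: clothing and footwear → 0% → £0.00
Bottle of rosé £19.39: beer, wine and spirits → 11% → £2.13
Six-pack IPA £11.10: beer, wine and spirits → 11% → £1.22
Wall clock £36.23: all other tangible goods → 3.25% → £1.18
Laptop £1260.52: consumer electronics → 9.5% + 3.75% surcharge = 13.25% → £167.02
Pack of socks £13.47: clothing and footwear → 0% → £0.00
AA batteries (8-pack) £7.60: all other tangible goods → 3.25% → £0.25
Total tax = £0.95 + £0.77 + £2.13 + £1.22 + £1.18 + £167.02 + £0.25 = £173.52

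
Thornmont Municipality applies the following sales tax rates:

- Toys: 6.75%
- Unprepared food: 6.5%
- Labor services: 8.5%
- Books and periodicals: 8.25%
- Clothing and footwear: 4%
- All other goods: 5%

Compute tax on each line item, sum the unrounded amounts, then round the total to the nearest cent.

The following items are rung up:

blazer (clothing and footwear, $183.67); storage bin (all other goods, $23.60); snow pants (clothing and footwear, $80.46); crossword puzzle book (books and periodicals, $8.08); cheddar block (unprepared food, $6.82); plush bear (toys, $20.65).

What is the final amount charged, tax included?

$337.53

Blazer $183.67: clothing and footwear → 4% → $7.3468
Storage bin $23.60: all other goods → 5% → $1.18
Snow pants $80.46: clothing and footwear → 4% → $3.2184
Crossword puzzle book $8.08: books and periodicals → 8.25% → $0.6666
Cheddar block $6.82: unprepared food → 6.5% → $0.4433
Plush bear $20.65: toys → 6.75% → $1.393875
Subtotal = $323.28; unrounded tax = $14.248975 → $14.25; total due = $337.53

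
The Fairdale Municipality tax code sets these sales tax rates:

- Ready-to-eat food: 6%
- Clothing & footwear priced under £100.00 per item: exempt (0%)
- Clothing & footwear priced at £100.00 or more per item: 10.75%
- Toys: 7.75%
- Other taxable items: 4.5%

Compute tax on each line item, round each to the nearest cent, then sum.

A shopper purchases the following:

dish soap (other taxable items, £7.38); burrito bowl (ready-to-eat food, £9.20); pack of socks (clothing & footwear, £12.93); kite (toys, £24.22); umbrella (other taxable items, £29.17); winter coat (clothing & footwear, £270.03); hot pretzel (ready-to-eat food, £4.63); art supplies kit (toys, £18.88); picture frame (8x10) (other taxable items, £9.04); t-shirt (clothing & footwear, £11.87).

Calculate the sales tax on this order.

Dish soap £7.38: other taxable items → 4.5% → £0.33
Burrito bowl £9.20: ready-to-eat food → 6% → £0.55
Pack of socks £12.93: clothing & footwear, under £100.00 → 0% → £0.00
Kite £24.22: toys → 7.75% → £1.88
Umbrella £29.17: other taxable items → 4.5% → £1.31
Winter coat £270.03: clothing & footwear, £100.00 or more → 10.75% → £29.03
Hot pretzel £4.63: ready-to-eat food → 6% → £0.28
Art supplies kit £18.88: toys → 7.75% → £1.46
Picture frame (8x10) £9.04: other taxable items → 4.5% → £0.41
T-shirt £11.87: clothing & footwear, under £100.00 → 0% → £0.00
Total tax = £0.33 + £0.55 + £1.88 + £1.31 + £29.03 + £0.28 + £1.46 + £0.41 = £35.25

£35.25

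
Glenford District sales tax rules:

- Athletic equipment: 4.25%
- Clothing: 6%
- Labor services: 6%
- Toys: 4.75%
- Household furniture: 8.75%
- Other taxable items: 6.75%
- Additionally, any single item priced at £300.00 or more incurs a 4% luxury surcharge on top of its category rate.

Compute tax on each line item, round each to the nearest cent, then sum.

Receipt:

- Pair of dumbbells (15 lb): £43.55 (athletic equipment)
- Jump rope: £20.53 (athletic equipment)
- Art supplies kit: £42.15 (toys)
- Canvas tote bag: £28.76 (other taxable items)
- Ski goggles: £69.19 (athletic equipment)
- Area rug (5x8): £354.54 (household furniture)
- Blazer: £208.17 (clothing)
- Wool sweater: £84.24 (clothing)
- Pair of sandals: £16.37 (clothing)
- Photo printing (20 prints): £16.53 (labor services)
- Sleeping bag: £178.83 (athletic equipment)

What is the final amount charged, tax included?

Pair of dumbbells (15 lb) £43.55: athletic equipment → 4.25% → £1.85
Jump rope £20.53: athletic equipment → 4.25% → £0.87
Art supplies kit £42.15: toys → 4.75% → £2.00
Canvas tote bag £28.76: other taxable items → 6.75% → £1.94
Ski goggles £69.19: athletic equipment → 4.25% → £2.94
Area rug (5x8) £354.54: household furniture → 8.75% + 4% surcharge = 12.75% → £45.20
Blazer £208.17: clothing → 6% → £12.49
Wool sweater £84.24: clothing → 6% → £5.05
Pair of sandals £16.37: clothing → 6% → £0.98
Photo printing (20 prints) £16.53: labor services → 6% → £0.99
Sleeping bag £178.83: athletic equipment → 4.25% → £7.60
Subtotal = £1062.86; tax = £81.91; total due = £1144.77

£1144.77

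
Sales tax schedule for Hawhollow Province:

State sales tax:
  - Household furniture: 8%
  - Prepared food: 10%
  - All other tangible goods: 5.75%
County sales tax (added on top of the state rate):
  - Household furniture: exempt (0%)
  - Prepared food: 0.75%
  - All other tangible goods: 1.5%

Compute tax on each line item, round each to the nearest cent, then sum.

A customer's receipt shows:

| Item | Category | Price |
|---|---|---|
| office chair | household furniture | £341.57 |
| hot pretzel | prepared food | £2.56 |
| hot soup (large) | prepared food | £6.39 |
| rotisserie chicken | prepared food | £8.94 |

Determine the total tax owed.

Office chair £341.57: household furniture → 8% + 0% county = 8% → £27.33
Hot pretzel £2.56: prepared food → 10% + 0.75% county = 10.75% → £0.28
Hot soup (large) £6.39: prepared food → 10% + 0.75% county = 10.75% → £0.69
Rotisserie chicken £8.94: prepared food → 10% + 0.75% county = 10.75% → £0.96
Total tax = £27.33 + £0.28 + £0.69 + £0.96 = £29.26

£29.26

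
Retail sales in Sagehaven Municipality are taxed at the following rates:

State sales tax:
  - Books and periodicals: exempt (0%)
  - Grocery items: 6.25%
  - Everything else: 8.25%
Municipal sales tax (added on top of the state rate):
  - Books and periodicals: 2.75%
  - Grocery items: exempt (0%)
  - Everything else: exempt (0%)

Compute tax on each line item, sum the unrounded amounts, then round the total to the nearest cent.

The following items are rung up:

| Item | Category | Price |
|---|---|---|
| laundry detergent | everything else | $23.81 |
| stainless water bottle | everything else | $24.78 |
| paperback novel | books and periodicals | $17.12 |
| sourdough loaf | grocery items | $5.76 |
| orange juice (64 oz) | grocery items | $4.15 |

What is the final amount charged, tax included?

Laundry detergent $23.81: everything else → 8.25% + 0% municipal = 8.25% → $1.964325
Stainless water bottle $24.78: everything else → 8.25% + 0% municipal = 8.25% → $2.04435
Paperback novel $17.12: books and periodicals → 0% + 2.75% municipal = 2.75% → $0.4708
Sourdough loaf $5.76: grocery items → 6.25% + 0% municipal = 6.25% → $0.36
Orange juice (64 oz) $4.15: grocery items → 6.25% + 0% municipal = 6.25% → $0.259375
Subtotal = $75.62; unrounded tax = $5.09885 → $5.10; total due = $80.72

$80.72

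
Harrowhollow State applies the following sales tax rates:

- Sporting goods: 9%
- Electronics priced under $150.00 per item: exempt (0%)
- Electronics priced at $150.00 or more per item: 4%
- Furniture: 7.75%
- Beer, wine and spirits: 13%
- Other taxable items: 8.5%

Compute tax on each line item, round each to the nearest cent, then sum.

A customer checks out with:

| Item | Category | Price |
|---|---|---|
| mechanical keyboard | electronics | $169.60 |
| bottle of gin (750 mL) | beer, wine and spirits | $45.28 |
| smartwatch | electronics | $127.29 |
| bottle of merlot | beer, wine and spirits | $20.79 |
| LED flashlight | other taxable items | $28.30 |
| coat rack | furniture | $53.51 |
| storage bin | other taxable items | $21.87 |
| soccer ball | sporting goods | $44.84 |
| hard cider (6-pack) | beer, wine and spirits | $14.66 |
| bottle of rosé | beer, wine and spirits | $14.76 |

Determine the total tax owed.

$31.66

Mechanical keyboard $169.60: electronics, $150.00 or more → 4% → $6.78
Bottle of gin (750 mL) $45.28: beer, wine and spirits → 13% → $5.89
Smartwatch $127.29: electronics, under $150.00 → 0% → $0.00
Bottle of merlot $20.79: beer, wine and spirits → 13% → $2.70
LED flashlight $28.30: other taxable items → 8.5% → $2.41
Coat rack $53.51: furniture → 7.75% → $4.15
Storage bin $21.87: other taxable items → 8.5% → $1.86
Soccer ball $44.84: sporting goods → 9% → $4.04
Hard cider (6-pack) $14.66: beer, wine and spirits → 13% → $1.91
Bottle of rosé $14.76: beer, wine and spirits → 13% → $1.92
Total tax = $6.78 + $5.89 + $2.70 + $2.41 + $4.15 + $1.86 + $4.04 + $1.91 + $1.92 = $31.66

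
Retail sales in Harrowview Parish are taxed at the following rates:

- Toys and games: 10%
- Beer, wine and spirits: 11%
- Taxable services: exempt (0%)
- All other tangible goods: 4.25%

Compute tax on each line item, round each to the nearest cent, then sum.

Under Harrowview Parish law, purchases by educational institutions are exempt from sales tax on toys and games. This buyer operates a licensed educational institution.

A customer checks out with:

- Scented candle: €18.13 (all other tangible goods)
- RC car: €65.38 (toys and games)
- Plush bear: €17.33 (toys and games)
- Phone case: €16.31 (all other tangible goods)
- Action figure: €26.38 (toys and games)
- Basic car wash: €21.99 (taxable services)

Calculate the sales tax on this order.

Scented candle €18.13: all other tangible goods → 4.25% → €0.77
RC car €65.38: toys and games, buyer-exempt → 0% → €0.00
Plush bear €17.33: toys and games, buyer-exempt → 0% → €0.00
Phone case €16.31: all other tangible goods → 4.25% → €0.69
Action figure €26.38: toys and games, buyer-exempt → 0% → €0.00
Basic car wash €21.99: taxable services → 0% → €0.00
Total tax = €0.77 + €0.69 = €1.46

€1.46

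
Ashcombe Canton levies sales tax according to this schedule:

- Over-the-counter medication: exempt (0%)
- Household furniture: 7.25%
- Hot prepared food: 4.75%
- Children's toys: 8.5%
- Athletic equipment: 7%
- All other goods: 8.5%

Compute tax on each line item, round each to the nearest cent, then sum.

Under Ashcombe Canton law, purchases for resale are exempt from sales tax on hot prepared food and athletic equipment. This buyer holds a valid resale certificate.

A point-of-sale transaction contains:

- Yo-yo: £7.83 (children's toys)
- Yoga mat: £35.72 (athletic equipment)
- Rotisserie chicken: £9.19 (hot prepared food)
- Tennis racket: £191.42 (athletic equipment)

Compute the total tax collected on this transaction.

Yo-yo £7.83: children's toys → 8.5% → £0.67
Yoga mat £35.72: athletic equipment, buyer-exempt → 0% → £0.00
Rotisserie chicken £9.19: hot prepared food, buyer-exempt → 0% → £0.00
Tennis racket £191.42: athletic equipment, buyer-exempt → 0% → £0.00
Total tax = £0.67

£0.67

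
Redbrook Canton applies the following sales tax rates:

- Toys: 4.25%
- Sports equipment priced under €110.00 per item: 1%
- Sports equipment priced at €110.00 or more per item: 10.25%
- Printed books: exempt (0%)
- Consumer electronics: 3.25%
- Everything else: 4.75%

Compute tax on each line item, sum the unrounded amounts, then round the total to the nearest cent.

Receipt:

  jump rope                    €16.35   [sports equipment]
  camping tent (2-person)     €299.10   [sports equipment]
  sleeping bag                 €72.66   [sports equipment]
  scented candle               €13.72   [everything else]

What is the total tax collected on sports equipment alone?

€31.55

Jump rope €16.35: sports equipment, under €110.00 → 1% → €0.1635
Camping tent (2-person) €299.10: sports equipment, €110.00 or more → 10.25% → €30.65775
Sleeping bag €72.66: sports equipment, under €110.00 → 1% → €0.7266
Tax on sports equipment: unrounded sum = €31.54785 → €31.55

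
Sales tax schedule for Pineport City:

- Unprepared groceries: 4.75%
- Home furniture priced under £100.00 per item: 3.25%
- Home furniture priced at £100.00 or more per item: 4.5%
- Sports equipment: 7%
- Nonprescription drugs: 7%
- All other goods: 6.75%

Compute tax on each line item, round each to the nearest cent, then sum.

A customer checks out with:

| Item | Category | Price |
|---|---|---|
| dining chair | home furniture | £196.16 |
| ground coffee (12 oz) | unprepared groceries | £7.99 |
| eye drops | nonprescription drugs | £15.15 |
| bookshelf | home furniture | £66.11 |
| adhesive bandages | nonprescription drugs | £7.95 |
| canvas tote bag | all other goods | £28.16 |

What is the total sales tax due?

Dining chair £196.16: home furniture, £100.00 or more → 4.5% → £8.83
Ground coffee (12 oz) £7.99: unprepared groceries → 4.75% → £0.38
Eye drops £15.15: nonprescription drugs → 7% → £1.06
Bookshelf £66.11: home furniture, under £100.00 → 3.25% → £2.15
Adhesive bandages £7.95: nonprescription drugs → 7% → £0.56
Canvas tote bag £28.16: all other goods → 6.75% → £1.90
Total tax = £8.83 + £0.38 + £1.06 + £2.15 + £0.56 + £1.90 = £14.88

£14.88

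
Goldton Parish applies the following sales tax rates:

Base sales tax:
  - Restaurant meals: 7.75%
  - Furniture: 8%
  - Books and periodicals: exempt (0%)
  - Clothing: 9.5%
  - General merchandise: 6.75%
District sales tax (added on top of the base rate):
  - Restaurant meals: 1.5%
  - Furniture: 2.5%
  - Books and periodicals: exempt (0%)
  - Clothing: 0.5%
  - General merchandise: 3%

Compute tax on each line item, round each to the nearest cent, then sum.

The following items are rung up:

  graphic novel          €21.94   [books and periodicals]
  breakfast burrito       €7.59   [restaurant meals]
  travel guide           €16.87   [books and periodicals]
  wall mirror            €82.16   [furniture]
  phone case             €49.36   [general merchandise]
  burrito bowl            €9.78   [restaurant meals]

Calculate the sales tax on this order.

Graphic novel €21.94: books and periodicals → 0% + 0% district = 0% → €0.00
Breakfast burrito €7.59: restaurant meals → 7.75% + 1.5% district = 9.25% → €0.70
Travel guide €16.87: books and periodicals → 0% + 0% district = 0% → €0.00
Wall mirror €82.16: furniture → 8% + 2.5% district = 10.5% → €8.63
Phone case €49.36: general merchandise → 6.75% + 3% district = 9.75% → €4.81
Burrito bowl €9.78: restaurant meals → 7.75% + 1.5% district = 9.25% → €0.90
Total tax = €0.70 + €8.63 + €4.81 + €0.90 = €15.04

€15.04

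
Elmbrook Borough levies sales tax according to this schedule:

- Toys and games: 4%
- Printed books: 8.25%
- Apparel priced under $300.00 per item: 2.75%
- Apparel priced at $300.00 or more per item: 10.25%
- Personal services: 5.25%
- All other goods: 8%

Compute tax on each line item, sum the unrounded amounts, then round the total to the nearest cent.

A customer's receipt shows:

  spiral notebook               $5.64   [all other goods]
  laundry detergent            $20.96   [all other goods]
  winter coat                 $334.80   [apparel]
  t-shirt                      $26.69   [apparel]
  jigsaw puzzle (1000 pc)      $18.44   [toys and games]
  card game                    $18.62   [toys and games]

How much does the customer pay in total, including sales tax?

$463.81

Spiral notebook $5.64: all other goods → 8% → $0.4512
Laundry detergent $20.96: all other goods → 8% → $1.6768
Winter coat $334.80: apparel, $300.00 or more → 10.25% → $34.317
T-shirt $26.69: apparel, under $300.00 → 2.75% → $0.733975
Jigsaw puzzle (1000 pc) $18.44: toys and games → 4% → $0.7376
Card game $18.62: toys and games → 4% → $0.7448
Subtotal = $425.15; unrounded tax = $38.661375 → $38.66; total due = $463.81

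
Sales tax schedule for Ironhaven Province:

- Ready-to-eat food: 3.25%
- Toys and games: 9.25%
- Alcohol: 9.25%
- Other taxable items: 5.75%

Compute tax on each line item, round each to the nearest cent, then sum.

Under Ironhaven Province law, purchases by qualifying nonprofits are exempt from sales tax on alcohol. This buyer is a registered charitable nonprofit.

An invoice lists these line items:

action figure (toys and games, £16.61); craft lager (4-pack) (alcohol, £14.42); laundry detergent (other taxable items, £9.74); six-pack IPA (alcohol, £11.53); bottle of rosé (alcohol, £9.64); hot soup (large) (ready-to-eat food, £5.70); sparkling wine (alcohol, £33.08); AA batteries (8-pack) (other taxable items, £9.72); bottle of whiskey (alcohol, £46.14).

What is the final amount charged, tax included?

£159.43

Action figure £16.61: toys and games → 9.25% → £1.54
Craft lager (4-pack) £14.42: alcohol, buyer-exempt → 0% → £0.00
Laundry detergent £9.74: other taxable items → 5.75% → £0.56
Six-pack IPA £11.53: alcohol, buyer-exempt → 0% → £0.00
Bottle of rosé £9.64: alcohol, buyer-exempt → 0% → £0.00
Hot soup (large) £5.70: ready-to-eat food → 3.25% → £0.19
Sparkling wine £33.08: alcohol, buyer-exempt → 0% → £0.00
AA batteries (8-pack) £9.72: other taxable items → 5.75% → £0.56
Bottle of whiskey £46.14: alcohol, buyer-exempt → 0% → £0.00
Subtotal = £156.58; tax = £2.85; total due = £159.43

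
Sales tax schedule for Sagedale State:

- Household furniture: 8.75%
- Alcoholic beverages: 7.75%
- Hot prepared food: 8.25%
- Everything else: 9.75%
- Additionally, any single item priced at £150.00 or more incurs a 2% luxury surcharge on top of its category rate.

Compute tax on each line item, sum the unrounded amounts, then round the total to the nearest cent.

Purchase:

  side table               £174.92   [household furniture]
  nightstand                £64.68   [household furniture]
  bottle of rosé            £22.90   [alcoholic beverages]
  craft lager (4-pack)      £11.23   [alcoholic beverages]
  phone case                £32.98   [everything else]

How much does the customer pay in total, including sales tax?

£337.03

Side table £174.92: household furniture → 8.75% + 2% surcharge = 10.75% → £18.8039
Nightstand £64.68: household furniture → 8.75% → £5.6595
Bottle of rosé £22.90: alcoholic beverages → 7.75% → £1.77475
Craft lager (4-pack) £11.23: alcoholic beverages → 7.75% → £0.870325
Phone case £32.98: everything else → 9.75% → £3.21555
Subtotal = £306.71; unrounded tax = £30.324025 → £30.32; total due = £337.03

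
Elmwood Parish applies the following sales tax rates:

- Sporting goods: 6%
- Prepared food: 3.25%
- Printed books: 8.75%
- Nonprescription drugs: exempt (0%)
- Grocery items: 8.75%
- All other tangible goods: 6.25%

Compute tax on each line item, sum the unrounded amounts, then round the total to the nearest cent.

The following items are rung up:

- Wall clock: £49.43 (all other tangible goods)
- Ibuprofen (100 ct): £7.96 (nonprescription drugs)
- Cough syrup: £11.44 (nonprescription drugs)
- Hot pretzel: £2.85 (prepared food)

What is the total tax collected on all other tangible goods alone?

Wall clock £49.43: all other tangible goods → 6.25% → £3.089375
Tax on all other tangible goods: unrounded sum = £3.089375 → £3.09

£3.09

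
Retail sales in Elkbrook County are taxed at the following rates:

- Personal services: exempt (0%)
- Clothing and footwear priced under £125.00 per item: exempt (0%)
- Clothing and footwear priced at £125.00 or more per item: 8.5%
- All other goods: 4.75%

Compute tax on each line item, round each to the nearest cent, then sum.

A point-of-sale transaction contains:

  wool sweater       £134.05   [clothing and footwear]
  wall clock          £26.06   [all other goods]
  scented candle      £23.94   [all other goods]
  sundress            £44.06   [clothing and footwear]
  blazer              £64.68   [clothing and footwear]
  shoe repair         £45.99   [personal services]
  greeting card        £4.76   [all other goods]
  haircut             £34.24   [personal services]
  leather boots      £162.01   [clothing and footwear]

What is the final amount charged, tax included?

£567.56

Wool sweater £134.05: clothing and footwear, £125.00 or more → 8.5% → £11.39
Wall clock £26.06: all other goods → 4.75% → £1.24
Scented candle £23.94: all other goods → 4.75% → £1.14
Sundress £44.06: clothing and footwear, under £125.00 → 0% → £0.00
Blazer £64.68: clothing and footwear, under £125.00 → 0% → £0.00
Shoe repair £45.99: personal services → 0% → £0.00
Greeting card £4.76: all other goods → 4.75% → £0.23
Haircut £34.24: personal services → 0% → £0.00
Leather boots £162.01: clothing and footwear, £125.00 or more → 8.5% → £13.77
Subtotal = £539.79; tax = £27.77; total due = £567.56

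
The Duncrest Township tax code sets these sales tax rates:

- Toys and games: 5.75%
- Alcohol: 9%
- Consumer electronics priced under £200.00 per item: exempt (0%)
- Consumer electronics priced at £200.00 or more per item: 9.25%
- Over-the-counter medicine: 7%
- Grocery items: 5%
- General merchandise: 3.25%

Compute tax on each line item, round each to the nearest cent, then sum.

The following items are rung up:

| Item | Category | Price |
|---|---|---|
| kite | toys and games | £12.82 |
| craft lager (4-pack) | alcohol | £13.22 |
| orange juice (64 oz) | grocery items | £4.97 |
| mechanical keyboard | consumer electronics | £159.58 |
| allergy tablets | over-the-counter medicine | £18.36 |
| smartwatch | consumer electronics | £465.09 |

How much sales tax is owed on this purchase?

Kite £12.82: toys and games → 5.75% → £0.74
Craft lager (4-pack) £13.22: alcohol → 9% → £1.19
Orange juice (64 oz) £4.97: grocery items → 5% → £0.25
Mechanical keyboard £159.58: consumer electronics, under £200.00 → 0% → £0.00
Allergy tablets £18.36: over-the-counter medicine → 7% → £1.29
Smartwatch £465.09: consumer electronics, £200.00 or more → 9.25% → £43.02
Total tax = £0.74 + £1.19 + £0.25 + £1.29 + £43.02 = £46.49

£46.49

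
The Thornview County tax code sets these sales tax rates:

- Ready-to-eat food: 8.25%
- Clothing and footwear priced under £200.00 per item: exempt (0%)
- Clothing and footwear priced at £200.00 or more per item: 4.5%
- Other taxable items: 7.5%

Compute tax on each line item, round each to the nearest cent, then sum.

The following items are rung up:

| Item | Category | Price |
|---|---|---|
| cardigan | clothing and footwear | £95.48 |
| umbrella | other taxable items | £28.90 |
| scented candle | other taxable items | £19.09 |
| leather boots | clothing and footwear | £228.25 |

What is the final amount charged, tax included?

Cardigan £95.48: clothing and footwear, under £200.00 → 0% → £0.00
Umbrella £28.90: other taxable items → 7.5% → £2.17
Scented candle £19.09: other taxable items → 7.5% → £1.43
Leather boots £228.25: clothing and footwear, £200.00 or more → 4.5% → £10.27
Subtotal = £371.72; tax = £13.87; total due = £385.59

£385.59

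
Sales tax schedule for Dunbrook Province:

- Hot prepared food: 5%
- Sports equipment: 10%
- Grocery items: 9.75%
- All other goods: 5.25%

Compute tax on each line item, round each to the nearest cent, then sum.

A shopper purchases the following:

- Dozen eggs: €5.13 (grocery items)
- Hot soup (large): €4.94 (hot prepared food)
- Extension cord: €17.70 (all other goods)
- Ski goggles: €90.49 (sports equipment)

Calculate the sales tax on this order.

Dozen eggs €5.13: grocery items → 9.75% → €0.50
Hot soup (large) €4.94: hot prepared food → 5% → €0.25
Extension cord €17.70: all other goods → 5.25% → €0.93
Ski goggles €90.49: sports equipment → 10% → €9.05
Total tax = €0.50 + €0.25 + €0.93 + €9.05 = €10.73

€10.73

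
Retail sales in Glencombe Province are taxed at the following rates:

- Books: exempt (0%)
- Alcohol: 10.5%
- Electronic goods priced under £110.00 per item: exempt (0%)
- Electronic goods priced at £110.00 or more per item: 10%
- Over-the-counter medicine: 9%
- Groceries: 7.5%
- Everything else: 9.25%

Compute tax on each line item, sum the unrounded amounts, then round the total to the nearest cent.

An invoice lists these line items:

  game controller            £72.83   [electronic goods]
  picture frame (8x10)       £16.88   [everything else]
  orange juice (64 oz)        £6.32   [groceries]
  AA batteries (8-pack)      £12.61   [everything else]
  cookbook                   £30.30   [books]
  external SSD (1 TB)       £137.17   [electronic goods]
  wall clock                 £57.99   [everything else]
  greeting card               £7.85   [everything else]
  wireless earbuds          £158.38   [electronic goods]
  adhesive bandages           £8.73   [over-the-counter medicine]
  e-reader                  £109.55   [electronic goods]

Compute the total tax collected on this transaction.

Game controller £72.83: electronic goods, under £110.00 → 0% → £0.00
Picture frame (8x10) £16.88: everything else → 9.25% → £1.5614
Orange juice (64 oz) £6.32: groceries → 7.5% → £0.474
AA batteries (8-pack) £12.61: everything else → 9.25% → £1.166425
Cookbook £30.30: books → 0% → £0.00
External SSD (1 TB) £137.17: electronic goods, £110.00 or more → 10% → £13.717
Wall clock £57.99: everything else → 9.25% → £5.364075
Greeting card £7.85: everything else → 9.25% → £0.726125
Wireless earbuds £158.38: electronic goods, £110.00 or more → 10% → £15.838
Adhesive bandages £8.73: over-the-counter medicine → 9% → £0.7857
E-reader £109.55: electronic goods, under £110.00 → 0% → £0.00
Unrounded tax sum = £39.632725 → £39.63

£39.63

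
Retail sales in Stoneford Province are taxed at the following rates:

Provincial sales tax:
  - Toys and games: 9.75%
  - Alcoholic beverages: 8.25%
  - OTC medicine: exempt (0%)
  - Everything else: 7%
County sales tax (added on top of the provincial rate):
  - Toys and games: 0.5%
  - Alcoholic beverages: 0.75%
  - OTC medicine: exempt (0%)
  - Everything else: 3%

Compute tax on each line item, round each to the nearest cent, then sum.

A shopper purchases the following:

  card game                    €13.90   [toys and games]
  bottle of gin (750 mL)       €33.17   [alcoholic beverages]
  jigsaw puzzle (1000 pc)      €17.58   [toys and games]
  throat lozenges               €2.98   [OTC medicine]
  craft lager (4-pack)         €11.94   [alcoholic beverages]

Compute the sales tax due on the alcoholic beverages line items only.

Bottle of gin (750 mL) €33.17: alcoholic beverages → 8.25% + 0.75% county = 9% → €2.99
Craft lager (4-pack) €11.94: alcoholic beverages → 8.25% + 0.75% county = 9% → €1.07
Tax on alcoholic beverages = €2.99 + €1.07 = €4.06

€4.06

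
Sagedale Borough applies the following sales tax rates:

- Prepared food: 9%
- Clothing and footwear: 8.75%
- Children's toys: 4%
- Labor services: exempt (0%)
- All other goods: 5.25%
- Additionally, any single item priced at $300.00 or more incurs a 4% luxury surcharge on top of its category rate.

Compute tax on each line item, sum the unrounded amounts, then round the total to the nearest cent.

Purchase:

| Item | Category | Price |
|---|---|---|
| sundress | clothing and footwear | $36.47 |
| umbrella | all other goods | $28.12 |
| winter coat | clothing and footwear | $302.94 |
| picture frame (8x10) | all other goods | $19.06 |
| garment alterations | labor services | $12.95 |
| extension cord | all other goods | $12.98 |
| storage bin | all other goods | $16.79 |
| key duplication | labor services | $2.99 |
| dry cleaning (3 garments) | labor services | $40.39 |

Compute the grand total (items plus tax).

Sundress $36.47: clothing and footwear → 8.75% → $3.191125
Umbrella $28.12: all other goods → 5.25% → $1.4763
Winter coat $302.94: clothing and footwear → 8.75% + 4% surcharge = 12.75% → $38.62485
Picture frame (8x10) $19.06: all other goods → 5.25% → $1.00065
Garment alterations $12.95: labor services → 0% → $0.00
Extension cord $12.98: all other goods → 5.25% → $0.68145
Storage bin $16.79: all other goods → 5.25% → $0.881475
Key duplication $2.99: labor services → 0% → $0.00
Dry cleaning (3 garments) $40.39: labor services → 0% → $0.00
Subtotal = $472.69; unrounded tax = $45.85585 → $45.86; total due = $518.55

$518.55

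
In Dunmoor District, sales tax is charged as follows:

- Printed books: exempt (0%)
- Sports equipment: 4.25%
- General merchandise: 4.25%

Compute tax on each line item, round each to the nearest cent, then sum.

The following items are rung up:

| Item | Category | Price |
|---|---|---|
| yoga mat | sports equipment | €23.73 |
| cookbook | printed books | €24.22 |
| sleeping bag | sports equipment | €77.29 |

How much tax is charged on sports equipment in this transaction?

€4.29

Yoga mat €23.73: sports equipment → 4.25% → €1.01
Sleeping bag €77.29: sports equipment → 4.25% → €3.28
Tax on sports equipment = €1.01 + €3.28 = €4.29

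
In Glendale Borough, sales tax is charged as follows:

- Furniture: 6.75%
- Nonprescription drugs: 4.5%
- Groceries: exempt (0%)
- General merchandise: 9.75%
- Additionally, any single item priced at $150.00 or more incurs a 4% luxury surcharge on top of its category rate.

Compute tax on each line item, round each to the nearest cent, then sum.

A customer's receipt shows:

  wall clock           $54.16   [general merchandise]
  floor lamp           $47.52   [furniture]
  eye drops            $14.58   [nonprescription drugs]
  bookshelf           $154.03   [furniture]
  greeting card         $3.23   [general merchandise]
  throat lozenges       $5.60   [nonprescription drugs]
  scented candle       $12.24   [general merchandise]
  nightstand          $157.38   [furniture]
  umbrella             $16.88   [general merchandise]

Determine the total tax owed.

Wall clock $54.16: general merchandise → 9.75% → $5.28
Floor lamp $47.52: furniture → 6.75% → $3.21
Eye drops $14.58: nonprescription drugs → 4.5% → $0.66
Bookshelf $154.03: furniture → 6.75% + 4% surcharge = 10.75% → $16.56
Greeting card $3.23: general merchandise → 9.75% → $0.31
Throat lozenges $5.60: nonprescription drugs → 4.5% → $0.25
Scented candle $12.24: general merchandise → 9.75% → $1.19
Nightstand $157.38: furniture → 6.75% + 4% surcharge = 10.75% → $16.92
Umbrella $16.88: general merchandise → 9.75% → $1.65
Total tax = $5.28 + $3.21 + $0.66 + $16.56 + $0.31 + $0.25 + $1.19 + $16.92 + $1.65 = $46.03

$46.03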